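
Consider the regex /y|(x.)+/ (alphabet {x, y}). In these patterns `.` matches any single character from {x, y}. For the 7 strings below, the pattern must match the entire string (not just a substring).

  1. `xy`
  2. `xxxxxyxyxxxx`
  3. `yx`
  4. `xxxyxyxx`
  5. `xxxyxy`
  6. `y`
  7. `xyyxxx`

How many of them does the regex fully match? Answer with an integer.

5

1 → match
2 → match
3 → no match
4 → match
5 → match
6 → match
7 → no match
Total matched: 5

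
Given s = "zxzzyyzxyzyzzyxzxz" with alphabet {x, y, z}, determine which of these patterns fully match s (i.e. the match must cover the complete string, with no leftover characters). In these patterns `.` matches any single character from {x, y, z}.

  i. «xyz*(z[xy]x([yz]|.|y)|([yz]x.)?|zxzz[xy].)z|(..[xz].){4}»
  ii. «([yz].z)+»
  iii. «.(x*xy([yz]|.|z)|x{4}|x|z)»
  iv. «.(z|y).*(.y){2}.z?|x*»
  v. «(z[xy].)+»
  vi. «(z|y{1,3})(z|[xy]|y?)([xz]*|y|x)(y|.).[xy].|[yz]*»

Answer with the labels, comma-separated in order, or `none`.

v

i → no match
ii → no match
iii → no match
iv → no match
v → match
vi → no match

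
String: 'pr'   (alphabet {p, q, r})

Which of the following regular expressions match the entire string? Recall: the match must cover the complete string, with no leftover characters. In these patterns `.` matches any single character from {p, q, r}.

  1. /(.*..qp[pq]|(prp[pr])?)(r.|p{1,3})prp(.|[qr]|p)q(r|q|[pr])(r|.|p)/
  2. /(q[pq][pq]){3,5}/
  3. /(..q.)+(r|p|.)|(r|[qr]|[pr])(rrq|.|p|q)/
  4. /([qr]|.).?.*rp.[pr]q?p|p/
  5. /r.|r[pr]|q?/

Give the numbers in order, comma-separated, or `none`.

1 → no match
2 → no match — must start with 'q'
3 → match
4 → no match — must end with 'p'
5 → no match

3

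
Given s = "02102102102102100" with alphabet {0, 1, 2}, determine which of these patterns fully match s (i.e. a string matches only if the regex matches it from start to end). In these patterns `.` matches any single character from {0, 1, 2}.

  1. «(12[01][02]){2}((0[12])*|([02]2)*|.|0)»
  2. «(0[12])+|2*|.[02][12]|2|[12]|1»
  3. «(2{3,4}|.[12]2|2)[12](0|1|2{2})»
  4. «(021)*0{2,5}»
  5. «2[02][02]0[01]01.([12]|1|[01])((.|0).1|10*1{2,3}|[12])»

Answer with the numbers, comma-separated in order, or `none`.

1 → no match — must start with "12"
2 → no match
3 → no match
4 → match
5 → no match — must start with "2"

4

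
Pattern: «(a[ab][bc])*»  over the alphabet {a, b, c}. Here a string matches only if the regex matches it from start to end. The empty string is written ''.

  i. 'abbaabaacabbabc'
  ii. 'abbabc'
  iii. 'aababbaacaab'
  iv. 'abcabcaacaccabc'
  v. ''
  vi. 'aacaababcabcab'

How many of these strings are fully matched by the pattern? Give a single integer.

i → match
ii → match
iii → match
iv → no match
v → match
vi → no match
Total matched: 4

4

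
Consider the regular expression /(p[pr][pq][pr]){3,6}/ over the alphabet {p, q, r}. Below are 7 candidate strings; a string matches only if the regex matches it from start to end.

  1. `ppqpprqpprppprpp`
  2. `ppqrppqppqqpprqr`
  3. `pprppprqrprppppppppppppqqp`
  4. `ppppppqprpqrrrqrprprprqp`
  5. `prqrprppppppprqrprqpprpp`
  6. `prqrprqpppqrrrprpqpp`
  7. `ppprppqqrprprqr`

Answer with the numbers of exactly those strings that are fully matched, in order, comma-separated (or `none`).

1 → match
2 → no match
3 → no match
4 → no match
5 → match
6 → no match
7 → no match

1, 5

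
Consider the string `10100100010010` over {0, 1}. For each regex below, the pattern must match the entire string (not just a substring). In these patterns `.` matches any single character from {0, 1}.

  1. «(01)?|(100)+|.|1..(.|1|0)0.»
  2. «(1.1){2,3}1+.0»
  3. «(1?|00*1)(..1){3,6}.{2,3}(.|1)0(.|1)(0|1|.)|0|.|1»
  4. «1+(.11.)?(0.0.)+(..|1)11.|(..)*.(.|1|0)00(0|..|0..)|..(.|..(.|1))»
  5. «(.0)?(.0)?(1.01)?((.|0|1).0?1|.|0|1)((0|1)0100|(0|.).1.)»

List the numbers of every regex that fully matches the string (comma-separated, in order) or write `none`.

1 → no match
2 → no match
3 → no match
4 → match
5 → match

4, 5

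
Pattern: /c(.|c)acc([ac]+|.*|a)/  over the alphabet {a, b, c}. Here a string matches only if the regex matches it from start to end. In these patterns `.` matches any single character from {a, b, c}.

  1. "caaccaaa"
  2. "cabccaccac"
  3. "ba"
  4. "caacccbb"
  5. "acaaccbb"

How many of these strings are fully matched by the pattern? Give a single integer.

2

1 → match
2 → no match
3 → no match — must start with "c"
4 → match
5 → no match — must start with "c"
Total matched: 2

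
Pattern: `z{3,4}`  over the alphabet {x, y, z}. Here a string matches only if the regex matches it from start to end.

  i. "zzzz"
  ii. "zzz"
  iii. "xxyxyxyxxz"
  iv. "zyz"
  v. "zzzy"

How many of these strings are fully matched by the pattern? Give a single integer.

i → match
ii → match
iii → no match — must start with "z"
iv → no match
v → no match — must end with "z"
Total matched: 2

2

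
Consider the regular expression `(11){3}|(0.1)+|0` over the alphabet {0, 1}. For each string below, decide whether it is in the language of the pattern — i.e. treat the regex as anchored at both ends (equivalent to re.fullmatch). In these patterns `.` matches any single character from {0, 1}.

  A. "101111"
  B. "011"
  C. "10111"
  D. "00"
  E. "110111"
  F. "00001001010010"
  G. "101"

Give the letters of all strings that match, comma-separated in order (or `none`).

A → no match
B → match
C → no match
D → no match
E → no match
F → no match
G → no match

B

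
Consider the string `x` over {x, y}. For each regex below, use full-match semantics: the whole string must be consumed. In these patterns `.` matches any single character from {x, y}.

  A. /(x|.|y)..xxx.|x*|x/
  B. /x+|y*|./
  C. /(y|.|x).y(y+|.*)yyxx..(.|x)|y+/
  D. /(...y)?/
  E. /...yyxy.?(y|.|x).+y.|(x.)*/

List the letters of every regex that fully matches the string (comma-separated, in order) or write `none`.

A, B

A → match
B → match
C → no match
D → no match
E → no match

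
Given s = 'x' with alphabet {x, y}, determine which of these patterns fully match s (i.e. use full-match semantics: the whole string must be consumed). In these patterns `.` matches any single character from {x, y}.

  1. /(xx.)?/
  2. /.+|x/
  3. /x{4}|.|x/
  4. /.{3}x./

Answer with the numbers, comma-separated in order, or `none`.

1 → no match
2 → match
3 → match
4 → no match

2, 3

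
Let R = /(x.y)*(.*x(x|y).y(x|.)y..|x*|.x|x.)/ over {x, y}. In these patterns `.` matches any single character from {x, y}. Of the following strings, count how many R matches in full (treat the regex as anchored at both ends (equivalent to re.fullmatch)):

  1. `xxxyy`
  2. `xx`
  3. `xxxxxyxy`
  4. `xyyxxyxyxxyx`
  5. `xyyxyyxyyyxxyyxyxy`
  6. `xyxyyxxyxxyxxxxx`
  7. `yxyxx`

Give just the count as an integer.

2

1 → no match
2 → match
3 → no match
4 → no match
5 → match
6 → no match
7 → no match
Total matched: 2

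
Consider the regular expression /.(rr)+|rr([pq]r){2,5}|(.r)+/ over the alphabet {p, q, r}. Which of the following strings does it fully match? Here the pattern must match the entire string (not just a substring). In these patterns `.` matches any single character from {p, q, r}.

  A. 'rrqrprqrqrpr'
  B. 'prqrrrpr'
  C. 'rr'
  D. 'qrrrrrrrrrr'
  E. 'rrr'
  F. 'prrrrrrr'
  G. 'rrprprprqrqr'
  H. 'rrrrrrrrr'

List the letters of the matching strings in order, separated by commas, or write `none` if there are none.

A. 'rrqrprqrqrpr' → match
B. 'prqrrrpr' → match
C. 'rr' → match
D. 'qrrrrrrrrrr' → match
E. 'rrr' → match
F. 'prrrrrrr' → match
G. 'rrprprprqrqr' → match
H. 'rrrrrrrrr' → match

A, B, C, D, E, F, G, H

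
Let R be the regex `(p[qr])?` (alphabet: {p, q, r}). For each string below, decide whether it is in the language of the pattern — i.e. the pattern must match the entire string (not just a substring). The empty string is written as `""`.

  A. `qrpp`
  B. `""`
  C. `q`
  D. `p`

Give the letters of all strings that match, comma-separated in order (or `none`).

B

A → no match
B → match
C → no match
D → no match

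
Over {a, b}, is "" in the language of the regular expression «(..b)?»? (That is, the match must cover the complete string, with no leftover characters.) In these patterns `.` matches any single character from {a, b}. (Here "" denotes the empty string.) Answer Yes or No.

Yes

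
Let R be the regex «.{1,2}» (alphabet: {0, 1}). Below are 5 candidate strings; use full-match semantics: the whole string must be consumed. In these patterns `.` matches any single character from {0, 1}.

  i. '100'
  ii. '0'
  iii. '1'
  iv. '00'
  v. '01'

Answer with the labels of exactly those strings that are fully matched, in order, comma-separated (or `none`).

ii, iii, iv, v

i → no match
ii → match
iii → match
iv → match
v → match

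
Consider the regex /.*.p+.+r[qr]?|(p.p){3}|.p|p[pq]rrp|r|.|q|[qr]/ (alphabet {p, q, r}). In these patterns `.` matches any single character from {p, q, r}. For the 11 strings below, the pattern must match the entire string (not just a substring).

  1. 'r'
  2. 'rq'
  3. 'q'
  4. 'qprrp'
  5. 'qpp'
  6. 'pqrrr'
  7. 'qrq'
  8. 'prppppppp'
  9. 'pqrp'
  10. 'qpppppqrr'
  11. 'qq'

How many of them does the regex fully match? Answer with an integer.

1 → match
2 → no match
3 → match
4 → no match
5 → no match
6 → no match
7 → no match
8 → match
9 → no match
10 → match
11 → no match
Total matched: 4

4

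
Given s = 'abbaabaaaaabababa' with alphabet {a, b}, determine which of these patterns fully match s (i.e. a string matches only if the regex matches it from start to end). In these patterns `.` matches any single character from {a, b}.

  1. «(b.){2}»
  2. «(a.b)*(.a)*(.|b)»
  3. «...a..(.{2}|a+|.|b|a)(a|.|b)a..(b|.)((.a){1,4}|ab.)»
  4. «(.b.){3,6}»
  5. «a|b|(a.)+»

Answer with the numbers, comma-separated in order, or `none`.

1 → no match — must start with 'b'
2 → no match
3 → match
4 → no match
5 → no match

3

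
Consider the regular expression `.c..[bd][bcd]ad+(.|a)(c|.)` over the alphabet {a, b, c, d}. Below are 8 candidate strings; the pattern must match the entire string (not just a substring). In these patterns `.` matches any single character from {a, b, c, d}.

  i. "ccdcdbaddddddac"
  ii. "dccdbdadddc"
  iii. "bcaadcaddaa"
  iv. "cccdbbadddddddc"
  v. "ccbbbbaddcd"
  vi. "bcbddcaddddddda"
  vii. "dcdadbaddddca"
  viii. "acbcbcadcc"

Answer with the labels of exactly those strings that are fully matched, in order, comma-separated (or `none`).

i → match
ii → match
iii → match
iv → match
v → match
vi → match
vii → match
viii → match

i, ii, iii, iv, v, vi, vii, viii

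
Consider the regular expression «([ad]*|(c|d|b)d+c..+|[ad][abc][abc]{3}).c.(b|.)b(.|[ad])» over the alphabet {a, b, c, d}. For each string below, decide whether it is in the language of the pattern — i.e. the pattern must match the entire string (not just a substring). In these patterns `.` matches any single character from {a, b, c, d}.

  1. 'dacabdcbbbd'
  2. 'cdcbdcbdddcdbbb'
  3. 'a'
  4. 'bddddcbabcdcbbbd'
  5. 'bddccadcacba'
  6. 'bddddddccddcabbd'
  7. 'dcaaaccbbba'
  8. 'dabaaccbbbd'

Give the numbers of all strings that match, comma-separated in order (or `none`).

1, 2, 4, 5, 6, 7, 8

1 → match
2 → match
3 → no match
4 → match
5 → match
6 → match
7 → match
8 → match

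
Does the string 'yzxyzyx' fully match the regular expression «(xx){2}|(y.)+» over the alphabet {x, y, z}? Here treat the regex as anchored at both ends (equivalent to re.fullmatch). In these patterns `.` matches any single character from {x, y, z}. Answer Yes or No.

No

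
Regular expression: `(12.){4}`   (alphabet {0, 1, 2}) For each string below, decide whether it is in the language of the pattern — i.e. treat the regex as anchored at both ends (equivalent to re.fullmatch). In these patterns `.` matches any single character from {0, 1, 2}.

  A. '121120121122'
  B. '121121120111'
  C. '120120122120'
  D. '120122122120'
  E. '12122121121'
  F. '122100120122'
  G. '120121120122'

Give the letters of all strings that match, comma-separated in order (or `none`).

A. '121120121122' → match
B. '121121120111' → no match
C. '120120122120' → match
D. '120122122120' → match
E. '12122121121' → no match
F. '122100120122' → no match
G. '120121120122' → match

A, C, D, G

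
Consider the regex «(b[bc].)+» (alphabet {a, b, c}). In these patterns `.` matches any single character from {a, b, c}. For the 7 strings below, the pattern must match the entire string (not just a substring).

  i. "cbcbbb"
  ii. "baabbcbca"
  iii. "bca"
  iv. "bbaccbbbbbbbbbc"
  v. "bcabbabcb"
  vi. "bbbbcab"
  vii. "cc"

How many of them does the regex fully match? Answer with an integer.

2

i → no match — must start with "b"
ii → no match
iii → match
iv → no match
v → match
vi → no match
vii → no match — must start with "b"
Total matched: 2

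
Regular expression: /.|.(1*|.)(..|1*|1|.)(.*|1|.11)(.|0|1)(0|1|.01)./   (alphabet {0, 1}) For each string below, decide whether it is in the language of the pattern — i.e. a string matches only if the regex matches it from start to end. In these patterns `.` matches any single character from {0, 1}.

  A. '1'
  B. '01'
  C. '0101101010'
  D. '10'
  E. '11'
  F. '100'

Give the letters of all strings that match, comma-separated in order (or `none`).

A, C

A → match
B → no match
C → match
D → no match
E → no match
F → no match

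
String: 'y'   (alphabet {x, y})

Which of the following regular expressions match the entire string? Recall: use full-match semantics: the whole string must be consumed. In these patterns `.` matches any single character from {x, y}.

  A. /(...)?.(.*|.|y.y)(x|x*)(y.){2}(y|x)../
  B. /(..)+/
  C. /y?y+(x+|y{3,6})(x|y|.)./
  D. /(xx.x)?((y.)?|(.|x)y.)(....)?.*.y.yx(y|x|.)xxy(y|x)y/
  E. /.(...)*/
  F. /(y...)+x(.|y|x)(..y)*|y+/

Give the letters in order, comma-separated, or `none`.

A → no match
B → no match
C → no match
D → no match
E → match
F → match

E, F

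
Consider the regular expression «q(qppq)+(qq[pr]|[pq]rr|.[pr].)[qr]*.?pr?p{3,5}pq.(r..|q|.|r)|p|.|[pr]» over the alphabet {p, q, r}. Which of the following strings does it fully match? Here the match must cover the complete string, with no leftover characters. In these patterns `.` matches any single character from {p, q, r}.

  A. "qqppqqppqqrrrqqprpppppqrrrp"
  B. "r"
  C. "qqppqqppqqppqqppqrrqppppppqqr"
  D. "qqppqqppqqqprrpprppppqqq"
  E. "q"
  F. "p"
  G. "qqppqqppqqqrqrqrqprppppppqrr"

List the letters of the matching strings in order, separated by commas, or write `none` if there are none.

A → match
B → match
C → match
D → match
E → match
F → match
G → match

A, B, C, D, E, F, G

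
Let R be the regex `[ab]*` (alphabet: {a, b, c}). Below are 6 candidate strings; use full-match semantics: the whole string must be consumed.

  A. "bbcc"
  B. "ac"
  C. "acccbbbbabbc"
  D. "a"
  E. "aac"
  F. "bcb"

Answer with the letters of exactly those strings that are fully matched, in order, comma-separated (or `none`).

D

A → no match
B → no match
C → no match
D → match
E → no match
F → no match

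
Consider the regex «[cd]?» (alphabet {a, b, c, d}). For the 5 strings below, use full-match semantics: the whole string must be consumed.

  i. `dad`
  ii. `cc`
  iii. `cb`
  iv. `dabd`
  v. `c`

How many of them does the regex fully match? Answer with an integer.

i. `dad` → no match
ii. `cc` → no match
iii. `cb` → no match
iv. `dabd` → no match
v. `c` → match
Total matched: 1

1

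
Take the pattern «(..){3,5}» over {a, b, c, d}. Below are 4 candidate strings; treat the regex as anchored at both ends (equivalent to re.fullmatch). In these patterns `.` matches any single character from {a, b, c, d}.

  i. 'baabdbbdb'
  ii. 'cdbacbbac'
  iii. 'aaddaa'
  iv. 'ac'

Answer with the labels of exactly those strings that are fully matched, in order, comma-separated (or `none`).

iii

i → no match
ii → no match
iii → match
iv → no match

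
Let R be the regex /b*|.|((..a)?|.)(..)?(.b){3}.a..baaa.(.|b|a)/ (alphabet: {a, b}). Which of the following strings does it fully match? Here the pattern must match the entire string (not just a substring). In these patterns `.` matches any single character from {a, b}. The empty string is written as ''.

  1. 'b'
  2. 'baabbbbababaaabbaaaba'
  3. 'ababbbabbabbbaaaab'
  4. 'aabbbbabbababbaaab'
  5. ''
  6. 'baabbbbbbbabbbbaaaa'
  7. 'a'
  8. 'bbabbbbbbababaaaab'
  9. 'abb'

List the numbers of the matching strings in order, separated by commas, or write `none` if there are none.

1, 2, 3, 5, 7, 8

1. 'b' → match
2 → match
3 → match
4 → no match
5. '' → match
6 → no match
7. 'a' → match
8 → match
9. 'abb' → no match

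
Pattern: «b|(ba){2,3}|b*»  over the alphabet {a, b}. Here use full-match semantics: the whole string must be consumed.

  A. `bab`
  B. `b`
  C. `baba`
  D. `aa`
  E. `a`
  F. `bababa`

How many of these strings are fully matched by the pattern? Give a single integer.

A. `bab` → no match
B. `b` → match
C. `baba` → match
D. `aa` → no match
E. `a` → no match
F. `bababa` → match
Total matched: 3

3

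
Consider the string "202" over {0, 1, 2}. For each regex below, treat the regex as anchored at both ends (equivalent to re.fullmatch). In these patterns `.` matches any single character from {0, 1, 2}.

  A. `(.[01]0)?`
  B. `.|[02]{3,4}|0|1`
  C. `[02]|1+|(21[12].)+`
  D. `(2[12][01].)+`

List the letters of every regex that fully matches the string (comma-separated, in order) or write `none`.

A → no match
B → match
C → no match
D → no match

B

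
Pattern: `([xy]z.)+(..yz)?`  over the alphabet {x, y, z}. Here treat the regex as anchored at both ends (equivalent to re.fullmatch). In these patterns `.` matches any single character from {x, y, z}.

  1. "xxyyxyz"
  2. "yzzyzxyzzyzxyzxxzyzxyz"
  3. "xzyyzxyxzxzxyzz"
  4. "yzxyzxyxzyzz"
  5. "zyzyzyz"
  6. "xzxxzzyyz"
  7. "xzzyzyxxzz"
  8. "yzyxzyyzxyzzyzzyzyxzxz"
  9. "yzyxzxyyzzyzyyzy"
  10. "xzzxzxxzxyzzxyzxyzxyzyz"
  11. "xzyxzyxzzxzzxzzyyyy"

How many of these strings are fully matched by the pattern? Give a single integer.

1. "xxyyxyz" → no match
2 → match
3 → no match
4. "yzxyzxyxzyzz" → no match
5. "zyzyzyz" → no match
6. "xzxxzzyyz" → no match
7. "xzzyzyxxzz" → no match
8 → no match
9 → no match
10 → no match
11 → no match
Total matched: 1

1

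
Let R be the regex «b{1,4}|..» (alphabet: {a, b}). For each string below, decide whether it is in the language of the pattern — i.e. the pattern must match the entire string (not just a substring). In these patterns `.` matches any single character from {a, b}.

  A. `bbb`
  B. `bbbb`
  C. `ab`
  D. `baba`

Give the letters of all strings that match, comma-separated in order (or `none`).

A, B, C

A → match
B → match
C → match
D → no match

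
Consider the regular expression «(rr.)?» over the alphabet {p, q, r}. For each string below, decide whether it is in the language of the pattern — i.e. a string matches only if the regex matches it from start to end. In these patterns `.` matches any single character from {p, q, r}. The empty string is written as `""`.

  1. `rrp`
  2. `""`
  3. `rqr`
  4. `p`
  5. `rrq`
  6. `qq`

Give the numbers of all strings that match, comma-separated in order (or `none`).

1, 2, 5

1 → match
2 → match
3 → no match
4 → no match
5 → match
6 → no match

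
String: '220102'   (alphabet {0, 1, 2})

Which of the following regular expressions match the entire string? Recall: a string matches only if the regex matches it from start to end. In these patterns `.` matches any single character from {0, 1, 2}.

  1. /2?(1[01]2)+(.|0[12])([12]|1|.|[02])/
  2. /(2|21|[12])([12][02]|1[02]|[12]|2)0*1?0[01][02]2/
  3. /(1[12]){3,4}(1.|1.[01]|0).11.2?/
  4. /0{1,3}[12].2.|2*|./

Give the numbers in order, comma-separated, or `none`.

2

1 → no match
2 → match
3 → no match — must start with '1'
4 → no match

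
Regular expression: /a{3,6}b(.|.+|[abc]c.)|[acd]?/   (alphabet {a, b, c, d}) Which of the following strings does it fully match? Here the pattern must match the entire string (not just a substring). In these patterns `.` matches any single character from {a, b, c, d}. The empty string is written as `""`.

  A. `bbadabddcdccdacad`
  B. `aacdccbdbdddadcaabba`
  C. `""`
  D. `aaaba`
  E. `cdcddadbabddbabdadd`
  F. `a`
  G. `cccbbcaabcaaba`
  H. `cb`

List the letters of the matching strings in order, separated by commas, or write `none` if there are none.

A → no match
B → no match
C → match
D → match
E → no match
F → match
G → no match
H → no match

C, D, F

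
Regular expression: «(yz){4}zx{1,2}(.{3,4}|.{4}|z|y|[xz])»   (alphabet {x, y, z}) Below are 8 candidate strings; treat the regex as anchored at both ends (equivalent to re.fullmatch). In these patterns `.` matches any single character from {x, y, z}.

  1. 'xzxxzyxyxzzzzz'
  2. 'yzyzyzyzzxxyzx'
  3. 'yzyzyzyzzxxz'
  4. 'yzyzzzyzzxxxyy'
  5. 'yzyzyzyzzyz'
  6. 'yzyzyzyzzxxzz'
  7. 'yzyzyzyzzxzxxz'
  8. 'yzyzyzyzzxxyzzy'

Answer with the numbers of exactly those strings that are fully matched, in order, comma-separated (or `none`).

2, 3, 6, 7, 8

1 → no match — must start with 'yz'
2 → match
3 → match
4 → no match
5 → no match
6 → match
7 → match
8 → match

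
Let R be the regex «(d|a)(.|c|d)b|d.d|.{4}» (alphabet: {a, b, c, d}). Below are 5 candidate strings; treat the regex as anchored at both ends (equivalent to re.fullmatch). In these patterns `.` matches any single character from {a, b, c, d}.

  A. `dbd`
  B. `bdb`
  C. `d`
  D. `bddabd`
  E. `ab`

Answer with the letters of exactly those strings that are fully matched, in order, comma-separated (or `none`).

A

A → match
B → no match
C → no match
D → no match
E → no match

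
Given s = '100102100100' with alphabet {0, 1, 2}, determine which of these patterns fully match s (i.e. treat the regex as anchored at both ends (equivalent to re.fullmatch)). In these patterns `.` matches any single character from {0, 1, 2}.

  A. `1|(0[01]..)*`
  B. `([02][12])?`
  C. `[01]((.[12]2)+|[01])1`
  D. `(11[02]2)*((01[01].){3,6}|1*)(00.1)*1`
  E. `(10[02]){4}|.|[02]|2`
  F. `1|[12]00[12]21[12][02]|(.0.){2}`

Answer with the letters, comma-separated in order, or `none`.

A → no match
B → no match
C → no match — must end with '1'
D → no match — must end with '1'
E → match
F → no match

E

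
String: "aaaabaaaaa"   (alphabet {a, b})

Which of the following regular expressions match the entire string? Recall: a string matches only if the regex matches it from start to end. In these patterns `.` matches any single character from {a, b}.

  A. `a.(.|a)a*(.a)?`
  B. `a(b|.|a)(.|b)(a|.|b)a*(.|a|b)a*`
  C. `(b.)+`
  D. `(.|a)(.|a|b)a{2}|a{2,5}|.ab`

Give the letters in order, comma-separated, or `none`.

B

A → no match
B → match
C → no match — must start with "b"
D → no match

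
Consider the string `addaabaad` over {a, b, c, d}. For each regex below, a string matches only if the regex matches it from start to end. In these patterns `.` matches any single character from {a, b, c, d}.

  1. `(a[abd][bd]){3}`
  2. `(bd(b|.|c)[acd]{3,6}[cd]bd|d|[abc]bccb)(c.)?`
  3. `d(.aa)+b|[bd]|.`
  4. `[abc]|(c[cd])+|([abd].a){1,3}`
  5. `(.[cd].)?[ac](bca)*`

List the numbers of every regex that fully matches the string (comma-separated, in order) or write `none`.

1

1 → match
2 → no match
3 → no match
4 → no match
5 → no match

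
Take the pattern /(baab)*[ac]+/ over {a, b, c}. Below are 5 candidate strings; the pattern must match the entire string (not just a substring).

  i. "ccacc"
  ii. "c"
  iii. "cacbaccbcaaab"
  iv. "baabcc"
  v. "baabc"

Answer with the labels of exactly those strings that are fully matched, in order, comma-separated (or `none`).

i, ii, iv, v

i. "ccacc" → match
ii. "c" → match
iii → no match
iv. "baabcc" → match
v. "baabc" → match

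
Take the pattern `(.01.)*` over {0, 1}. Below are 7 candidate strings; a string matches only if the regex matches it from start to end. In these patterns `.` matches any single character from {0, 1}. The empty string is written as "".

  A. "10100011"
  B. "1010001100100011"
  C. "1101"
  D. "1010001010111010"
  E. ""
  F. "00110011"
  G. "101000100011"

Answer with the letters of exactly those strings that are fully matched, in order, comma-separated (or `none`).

A → match
B → match
C → no match
D → match
E → match
F → match
G → match

A, B, D, E, F, G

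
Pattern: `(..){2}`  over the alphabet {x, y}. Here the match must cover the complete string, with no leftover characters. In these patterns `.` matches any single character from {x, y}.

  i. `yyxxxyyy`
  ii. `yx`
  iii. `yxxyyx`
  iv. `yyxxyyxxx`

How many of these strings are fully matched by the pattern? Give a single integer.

i → no match
ii → no match
iii → no match
iv → no match
Total matched: 0

0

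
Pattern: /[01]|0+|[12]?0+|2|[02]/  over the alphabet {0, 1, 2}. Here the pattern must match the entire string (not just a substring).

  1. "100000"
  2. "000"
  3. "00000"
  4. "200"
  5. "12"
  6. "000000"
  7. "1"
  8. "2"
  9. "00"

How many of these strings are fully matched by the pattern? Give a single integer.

8

1. "100000" → match
2. "000" → match
3. "00000" → match
4. "200" → match
5. "12" → no match
6. "000000" → match
7. "1" → match
8. "2" → match
9. "00" → match
Total matched: 8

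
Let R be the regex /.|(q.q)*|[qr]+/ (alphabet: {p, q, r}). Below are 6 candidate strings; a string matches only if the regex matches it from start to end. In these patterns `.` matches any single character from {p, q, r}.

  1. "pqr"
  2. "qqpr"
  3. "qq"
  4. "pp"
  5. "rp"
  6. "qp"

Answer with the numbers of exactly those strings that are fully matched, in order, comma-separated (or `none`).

1 → no match
2 → no match
3 → match
4 → no match
5 → no match
6 → no match

3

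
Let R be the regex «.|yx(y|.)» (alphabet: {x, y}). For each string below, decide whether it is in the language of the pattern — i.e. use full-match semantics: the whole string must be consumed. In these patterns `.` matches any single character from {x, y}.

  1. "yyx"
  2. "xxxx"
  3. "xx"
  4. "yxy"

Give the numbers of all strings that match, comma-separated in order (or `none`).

1 → no match
2 → no match
3 → no match
4 → match

4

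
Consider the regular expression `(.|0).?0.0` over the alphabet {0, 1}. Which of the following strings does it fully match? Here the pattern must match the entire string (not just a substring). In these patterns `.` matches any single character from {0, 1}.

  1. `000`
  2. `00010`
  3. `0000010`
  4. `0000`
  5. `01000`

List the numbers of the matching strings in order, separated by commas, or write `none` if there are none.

1 → no match
2 → match
3 → no match
4 → match
5 → match

2, 4, 5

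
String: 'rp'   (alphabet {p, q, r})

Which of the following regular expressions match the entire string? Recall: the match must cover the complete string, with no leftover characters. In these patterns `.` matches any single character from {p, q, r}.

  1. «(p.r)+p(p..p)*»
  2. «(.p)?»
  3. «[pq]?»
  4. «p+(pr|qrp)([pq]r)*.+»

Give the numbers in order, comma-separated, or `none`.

2

1 → no match — must start with 'p'
2 → match
3 → no match
4 → no match — must start with 'p'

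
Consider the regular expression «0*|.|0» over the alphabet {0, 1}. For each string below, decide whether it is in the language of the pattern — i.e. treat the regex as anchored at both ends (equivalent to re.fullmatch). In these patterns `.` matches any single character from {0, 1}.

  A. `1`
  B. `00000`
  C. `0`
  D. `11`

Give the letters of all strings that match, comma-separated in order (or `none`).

A, B, C

A → match
B → match
C → match
D → no match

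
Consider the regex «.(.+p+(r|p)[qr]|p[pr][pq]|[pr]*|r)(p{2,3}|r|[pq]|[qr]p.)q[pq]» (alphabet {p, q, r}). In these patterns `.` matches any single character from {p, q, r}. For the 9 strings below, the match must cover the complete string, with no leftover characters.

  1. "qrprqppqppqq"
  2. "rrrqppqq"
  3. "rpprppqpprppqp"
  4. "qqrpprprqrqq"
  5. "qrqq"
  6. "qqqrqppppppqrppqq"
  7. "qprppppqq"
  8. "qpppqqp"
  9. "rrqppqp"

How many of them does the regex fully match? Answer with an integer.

1. "qrprqppqppqq" → match
2. "rrrqppqq" → match
3 → match
4. "qqrpprprqrqq" → match
5. "qrqq" → match
6 → match
7. "qprppppqq" → match
8. "qpppqqp" → match
9. "rrqppqp" → match
Total matched: 9

9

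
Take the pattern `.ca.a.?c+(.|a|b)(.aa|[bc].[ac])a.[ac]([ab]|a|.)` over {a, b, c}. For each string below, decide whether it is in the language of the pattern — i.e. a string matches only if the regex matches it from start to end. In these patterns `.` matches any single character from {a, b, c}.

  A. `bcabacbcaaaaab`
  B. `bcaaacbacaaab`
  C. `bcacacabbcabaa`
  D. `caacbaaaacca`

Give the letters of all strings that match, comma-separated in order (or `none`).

A → match
B → no match
C → match
D → no match

A, C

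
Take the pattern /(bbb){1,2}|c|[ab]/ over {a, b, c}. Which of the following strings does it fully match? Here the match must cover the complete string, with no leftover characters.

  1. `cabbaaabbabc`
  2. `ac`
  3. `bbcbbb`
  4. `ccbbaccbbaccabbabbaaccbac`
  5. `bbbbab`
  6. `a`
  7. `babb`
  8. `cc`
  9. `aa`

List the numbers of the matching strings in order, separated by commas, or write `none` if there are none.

6

1 → no match
2 → no match
3 → no match
4 → no match
5 → no match
6 → match
7 → no match
8 → no match
9 → no match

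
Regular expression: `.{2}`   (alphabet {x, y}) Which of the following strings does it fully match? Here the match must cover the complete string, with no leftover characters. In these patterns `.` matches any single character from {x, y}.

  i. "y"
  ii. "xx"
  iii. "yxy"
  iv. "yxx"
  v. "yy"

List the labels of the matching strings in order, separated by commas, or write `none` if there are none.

i → no match
ii → match
iii → no match
iv → no match
v → match

ii, v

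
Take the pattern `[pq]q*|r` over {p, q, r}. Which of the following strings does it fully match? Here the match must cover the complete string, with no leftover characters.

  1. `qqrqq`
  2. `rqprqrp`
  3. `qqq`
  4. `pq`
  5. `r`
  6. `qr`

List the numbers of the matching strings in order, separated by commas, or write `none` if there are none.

1. `qqrqq` → no match
2. `rqprqrp` → no match
3. `qqq` → match
4. `pq` → match
5. `r` → match
6. `qr` → no match

3, 4, 5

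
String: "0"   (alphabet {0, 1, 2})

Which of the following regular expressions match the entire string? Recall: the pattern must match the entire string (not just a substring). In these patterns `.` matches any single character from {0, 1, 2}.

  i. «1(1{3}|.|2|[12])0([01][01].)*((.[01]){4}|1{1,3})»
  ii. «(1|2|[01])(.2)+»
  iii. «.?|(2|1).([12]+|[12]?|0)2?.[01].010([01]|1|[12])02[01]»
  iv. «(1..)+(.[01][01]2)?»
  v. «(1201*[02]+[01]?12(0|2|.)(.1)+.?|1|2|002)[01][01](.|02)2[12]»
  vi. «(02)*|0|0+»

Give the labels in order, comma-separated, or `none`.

i → no match — must start with "1"
ii → no match — must end with "2"
iii → match
iv → no match — must start with "1"
v → no match
vi → match

iii, vi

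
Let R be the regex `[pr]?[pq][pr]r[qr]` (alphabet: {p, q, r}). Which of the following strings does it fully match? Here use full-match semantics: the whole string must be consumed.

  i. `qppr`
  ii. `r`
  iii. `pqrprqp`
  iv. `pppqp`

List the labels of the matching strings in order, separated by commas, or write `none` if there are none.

none

i → no match
ii → no match
iii → no match
iv → no match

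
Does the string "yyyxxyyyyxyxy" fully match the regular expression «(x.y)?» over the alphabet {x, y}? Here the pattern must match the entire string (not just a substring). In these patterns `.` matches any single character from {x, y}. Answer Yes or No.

No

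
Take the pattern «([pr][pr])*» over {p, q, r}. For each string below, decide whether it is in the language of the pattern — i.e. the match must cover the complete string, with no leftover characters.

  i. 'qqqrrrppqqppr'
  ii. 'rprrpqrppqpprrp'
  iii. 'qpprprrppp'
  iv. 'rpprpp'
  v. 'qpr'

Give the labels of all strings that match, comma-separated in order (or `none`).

iv

i → no match
ii → no match
iii → no match
iv → match
v → no match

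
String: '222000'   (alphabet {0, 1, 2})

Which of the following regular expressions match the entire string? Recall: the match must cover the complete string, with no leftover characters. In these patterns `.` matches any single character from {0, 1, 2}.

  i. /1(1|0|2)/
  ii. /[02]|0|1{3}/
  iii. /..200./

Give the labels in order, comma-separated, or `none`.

i → no match — must start with '1'
ii → no match
iii → match

iii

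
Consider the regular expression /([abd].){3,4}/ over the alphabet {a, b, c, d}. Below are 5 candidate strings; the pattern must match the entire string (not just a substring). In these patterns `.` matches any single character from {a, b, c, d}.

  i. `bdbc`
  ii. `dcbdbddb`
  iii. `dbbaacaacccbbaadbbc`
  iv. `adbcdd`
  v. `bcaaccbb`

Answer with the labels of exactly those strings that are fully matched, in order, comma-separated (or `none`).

ii, iv

i → no match
ii → match
iii → no match
iv → match
v → no match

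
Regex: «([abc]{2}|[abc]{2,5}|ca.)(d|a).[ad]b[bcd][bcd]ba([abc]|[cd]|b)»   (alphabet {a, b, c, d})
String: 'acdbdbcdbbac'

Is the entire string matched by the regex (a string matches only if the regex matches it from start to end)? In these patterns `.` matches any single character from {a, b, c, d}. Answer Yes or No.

No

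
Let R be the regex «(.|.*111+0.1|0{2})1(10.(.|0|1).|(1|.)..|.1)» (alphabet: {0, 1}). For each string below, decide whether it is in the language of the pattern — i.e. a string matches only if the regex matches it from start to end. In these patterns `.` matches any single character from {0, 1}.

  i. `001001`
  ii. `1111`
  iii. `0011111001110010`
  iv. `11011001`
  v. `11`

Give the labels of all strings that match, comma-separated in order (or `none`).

i, ii, iii

i → match
ii → match
iii → match
iv → no match
v → no match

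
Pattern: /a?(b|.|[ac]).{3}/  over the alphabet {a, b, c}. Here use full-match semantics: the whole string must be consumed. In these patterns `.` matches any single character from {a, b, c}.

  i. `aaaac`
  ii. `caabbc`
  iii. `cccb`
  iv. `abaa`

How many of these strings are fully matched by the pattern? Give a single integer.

i → match
ii → no match
iii → match
iv → match
Total matched: 3

3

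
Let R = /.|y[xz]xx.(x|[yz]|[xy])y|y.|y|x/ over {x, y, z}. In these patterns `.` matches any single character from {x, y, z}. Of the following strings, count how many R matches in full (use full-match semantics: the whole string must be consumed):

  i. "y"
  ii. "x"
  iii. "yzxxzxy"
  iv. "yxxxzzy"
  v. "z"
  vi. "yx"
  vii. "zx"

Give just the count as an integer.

6

i → match
ii → match
iii → match
iv → match
v → match
vi → match
vii → no match
Total matched: 6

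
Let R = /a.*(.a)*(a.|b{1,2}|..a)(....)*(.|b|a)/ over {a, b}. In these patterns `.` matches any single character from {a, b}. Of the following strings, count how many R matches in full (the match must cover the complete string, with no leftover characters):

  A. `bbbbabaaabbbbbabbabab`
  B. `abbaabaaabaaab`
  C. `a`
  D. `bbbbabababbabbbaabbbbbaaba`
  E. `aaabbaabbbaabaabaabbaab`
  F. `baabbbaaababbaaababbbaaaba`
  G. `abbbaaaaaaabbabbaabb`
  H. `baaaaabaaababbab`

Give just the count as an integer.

A → no match — must start with `a`
B → match
C. `a` → no match
D → no match — must start with `a`
E → match
F → no match — must start with `a`
G → match
H → no match — must start with `a`
Total matched: 3

3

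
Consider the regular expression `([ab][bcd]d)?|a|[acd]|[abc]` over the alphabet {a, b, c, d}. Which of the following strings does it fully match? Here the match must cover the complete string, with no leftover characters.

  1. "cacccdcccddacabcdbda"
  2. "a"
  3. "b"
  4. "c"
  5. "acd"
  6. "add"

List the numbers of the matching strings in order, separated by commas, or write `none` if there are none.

1 → no match
2 → match
3 → match
4 → match
5 → match
6 → match

2, 3, 4, 5, 6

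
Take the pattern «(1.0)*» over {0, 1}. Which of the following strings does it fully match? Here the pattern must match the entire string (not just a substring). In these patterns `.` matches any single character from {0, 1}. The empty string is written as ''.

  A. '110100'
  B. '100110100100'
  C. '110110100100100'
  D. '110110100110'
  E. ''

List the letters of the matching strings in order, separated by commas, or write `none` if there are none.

A → match
B → match
C → match
D → match
E → match

A, B, C, D, E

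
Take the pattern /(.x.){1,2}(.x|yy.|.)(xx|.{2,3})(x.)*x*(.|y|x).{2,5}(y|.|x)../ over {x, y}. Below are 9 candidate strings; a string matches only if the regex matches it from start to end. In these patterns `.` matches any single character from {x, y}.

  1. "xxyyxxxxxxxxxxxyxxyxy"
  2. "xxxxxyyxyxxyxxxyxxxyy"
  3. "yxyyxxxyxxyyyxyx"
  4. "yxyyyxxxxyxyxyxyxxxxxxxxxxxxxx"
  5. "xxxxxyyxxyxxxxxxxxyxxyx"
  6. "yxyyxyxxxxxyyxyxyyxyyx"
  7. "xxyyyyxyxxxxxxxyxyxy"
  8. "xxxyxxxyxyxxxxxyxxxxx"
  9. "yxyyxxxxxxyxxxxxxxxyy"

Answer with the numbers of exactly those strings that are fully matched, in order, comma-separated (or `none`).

1 → match
2 → match
3 → match
4 → match
5 → match
6 → no match
7 → match
8 → match
9 → match

1, 2, 3, 4, 5, 7, 8, 9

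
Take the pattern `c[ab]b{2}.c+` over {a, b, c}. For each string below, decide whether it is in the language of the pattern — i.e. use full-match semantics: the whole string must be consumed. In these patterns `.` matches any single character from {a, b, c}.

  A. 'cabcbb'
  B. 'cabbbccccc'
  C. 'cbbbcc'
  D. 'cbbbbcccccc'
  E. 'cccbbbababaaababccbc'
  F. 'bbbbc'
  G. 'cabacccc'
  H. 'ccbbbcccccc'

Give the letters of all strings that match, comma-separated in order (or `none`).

A → no match — must end with 'c'
B → match
C → match
D → match
E → no match
F → no match — must start with 'c'
G → no match
H → no match

B, C, D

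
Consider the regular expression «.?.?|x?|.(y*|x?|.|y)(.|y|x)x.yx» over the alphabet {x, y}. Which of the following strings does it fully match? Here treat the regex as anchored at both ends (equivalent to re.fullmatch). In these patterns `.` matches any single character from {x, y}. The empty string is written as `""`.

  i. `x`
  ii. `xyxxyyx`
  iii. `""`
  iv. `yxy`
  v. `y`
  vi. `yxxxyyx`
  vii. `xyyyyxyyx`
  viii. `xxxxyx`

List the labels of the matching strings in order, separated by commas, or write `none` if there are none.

i, ii, iii, v, vi, vii, viii

i → match
ii → match
iii → match
iv → no match
v → match
vi → match
vii → match
viii → match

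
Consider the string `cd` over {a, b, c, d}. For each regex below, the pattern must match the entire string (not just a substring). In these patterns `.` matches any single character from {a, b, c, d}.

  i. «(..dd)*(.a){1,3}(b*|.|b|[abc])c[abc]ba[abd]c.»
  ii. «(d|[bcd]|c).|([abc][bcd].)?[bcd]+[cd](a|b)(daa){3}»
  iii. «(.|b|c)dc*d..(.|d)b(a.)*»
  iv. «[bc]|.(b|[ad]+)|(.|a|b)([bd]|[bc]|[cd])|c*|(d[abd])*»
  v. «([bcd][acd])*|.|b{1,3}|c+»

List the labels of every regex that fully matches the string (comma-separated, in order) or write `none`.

ii, iv, v

i → no match
ii → match
iii → no match
iv → match
v → match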